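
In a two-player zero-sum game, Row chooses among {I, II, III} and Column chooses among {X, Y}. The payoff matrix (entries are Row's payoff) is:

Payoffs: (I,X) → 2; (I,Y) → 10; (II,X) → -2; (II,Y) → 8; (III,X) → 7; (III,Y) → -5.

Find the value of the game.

Row minima: I → 2, II → -2, III → -5; maximin = 2.
Column maxima: X → 7, Y → 10; minimax = 7.
2 ≠ 7, so there is no saddle point; optimal play is mixed.
II is strictly dominated by I, so Row never plays it.
On the remaining 2×2 (I, III vs X, Y):
Let Row play I with probability p. Expected payoff against X: 2p + 7(1−p) = −5p + 7; against Y: 10p + (-5)(1−p) = 15p − 5.
Setting these equal: −5p + 7 = 15p − 5 ⇒ −20p = -12 ⇒ p = 3/5, and the value is (-5)·(3/5) + 7 = 4.
For Column: with q = P(X), equating I's and III's payoffs gives −8q + 10 = 12q − 5 ⇒ q = 3/4.

4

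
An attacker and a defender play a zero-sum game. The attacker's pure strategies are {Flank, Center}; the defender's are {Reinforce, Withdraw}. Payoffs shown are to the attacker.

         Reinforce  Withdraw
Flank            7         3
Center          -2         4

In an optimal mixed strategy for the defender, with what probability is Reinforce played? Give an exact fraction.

1/10

Row minima: Flank → 3, Center → -2; maximin = 3.
Column maxima: Reinforce → 7, Withdraw → 4; minimax = 4.
3 ≠ 4, so there is no saddle point; optimal play is mixed.
Let the attacker play Flank with probability p. Expected payoff against Reinforce: 7p + (-2)(1−p) = 9p − 2; against Withdraw: 3p + 4(1−p) = −p + 4.
Setting these equal: 9p − 2 = −p + 4 ⇒ 10p = 6 ⇒ p = 3/5, and the value is (9)·(3/5) − 2 = 17/5.
For the defender: with q = P(Reinforce), equating Flank's and Center's payoffs gives 4q + 3 = −6q + 4 ⇒ q = 1/10.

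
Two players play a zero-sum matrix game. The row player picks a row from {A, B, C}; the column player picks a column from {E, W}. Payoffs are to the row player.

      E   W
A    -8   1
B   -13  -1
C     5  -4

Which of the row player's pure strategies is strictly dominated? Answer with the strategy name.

B

A gives a strictly higher payoff than B against every column: -8 > -13, 1 > -1.
So B is strictly dominated and the row player never plays it.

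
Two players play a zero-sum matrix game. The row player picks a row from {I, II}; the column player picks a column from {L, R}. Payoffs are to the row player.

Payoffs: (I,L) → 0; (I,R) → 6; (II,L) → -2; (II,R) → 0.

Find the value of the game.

Row minima: I → 0, II → -2; maximin = 0.
Column maxima: L → 0, R → 6; minimax = 0.
Since maximin = minimax = 0, there is a saddle point and the value is 0.

0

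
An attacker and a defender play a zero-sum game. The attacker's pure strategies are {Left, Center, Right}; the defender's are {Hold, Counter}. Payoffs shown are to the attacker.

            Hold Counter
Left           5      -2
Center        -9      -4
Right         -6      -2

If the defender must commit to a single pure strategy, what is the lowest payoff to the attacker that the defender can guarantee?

Column maxima: Hold → 5, Counter → -2.
The smallest of these is -2.

-2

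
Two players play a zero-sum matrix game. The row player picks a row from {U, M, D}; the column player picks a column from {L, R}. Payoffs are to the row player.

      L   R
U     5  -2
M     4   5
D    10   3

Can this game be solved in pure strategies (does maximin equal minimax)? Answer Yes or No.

Row minima: U → -2, M → 4, D → 3; maximin = 4.
Column maxima: L → 10, R → 5; minimax = 5.
4 ≠ 5, so no pure-strategy equilibrium exists.

No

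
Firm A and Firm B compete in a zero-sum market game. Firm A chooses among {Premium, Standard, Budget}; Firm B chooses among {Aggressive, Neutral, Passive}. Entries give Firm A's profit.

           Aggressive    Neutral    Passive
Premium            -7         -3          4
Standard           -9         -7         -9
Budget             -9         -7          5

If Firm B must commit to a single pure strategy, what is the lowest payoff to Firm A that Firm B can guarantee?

-7

Column maxima: Aggressive → -7, Neutral → -3, Passive → 5.
The smallest of these is -7.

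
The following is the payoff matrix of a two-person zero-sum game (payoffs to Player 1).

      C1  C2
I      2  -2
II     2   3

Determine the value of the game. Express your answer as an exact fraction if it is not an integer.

Row minima: I → -2, II → 2; maximin = 2.
Column maxima: C1 → 2, C2 → 3; minimax = 2.
Since maximin = minimax = 2, there is a saddle point and the value is 2.

2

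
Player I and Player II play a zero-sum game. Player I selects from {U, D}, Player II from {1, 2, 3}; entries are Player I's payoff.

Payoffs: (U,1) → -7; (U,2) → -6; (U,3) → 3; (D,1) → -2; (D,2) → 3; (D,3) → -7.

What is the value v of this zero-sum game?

-11/3

Row minima: U → -7, D → -7; maximin = -7.
Column maxima: 1 → -2, 2 → 3, 3 → 3; minimax = -2.
-7 ≠ -2, so there is no saddle point; optimal play is mixed.
2 is strictly dominated by 1 (it gives Player I strictly more in every row), so Player II never plays it.
On the remaining 2×2 (U, D vs 1, 3):
Let Player I play U with probability p. Expected payoff against 1: (-7)p + (-2)(1−p) = −5p − 2; against 3: 3p + (-7)(1−p) = 10p − 7.
Setting these equal: −5p − 2 = 10p − 7 ⇒ −15p = -5 ⇒ p = 1/3, and the value is (-5)·(1/3) − 2 = -11/3.
For Player II: with q = P(1), equating U's and D's payoffs gives −10q + 3 = 5q − 7 ⇒ q = 2/3.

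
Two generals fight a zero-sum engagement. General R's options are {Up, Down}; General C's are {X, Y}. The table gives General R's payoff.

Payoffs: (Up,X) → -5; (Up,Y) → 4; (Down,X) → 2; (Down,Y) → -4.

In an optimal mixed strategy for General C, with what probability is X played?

8/15

Row minima: Up → -5, Down → -4; maximin = -4.
Column maxima: X → 2, Y → 4; minimax = 2.
-4 ≠ 2, so there is no saddle point; optimal play is mixed.
Let General R play Up with probability p. Expected payoff against X: (-5)p + 2(1−p) = −7p + 2; against Y: 4p + (-4)(1−p) = 8p − 4.
Setting these equal: −7p + 2 = 8p − 4 ⇒ −15p = -6 ⇒ p = 2/5, and the value is (-7)·(2/5) + 2 = -4/5.
For General C: with q = P(X), equating Up's and Down's payoffs gives −9q + 4 = 6q − 4 ⇒ q = 8/15.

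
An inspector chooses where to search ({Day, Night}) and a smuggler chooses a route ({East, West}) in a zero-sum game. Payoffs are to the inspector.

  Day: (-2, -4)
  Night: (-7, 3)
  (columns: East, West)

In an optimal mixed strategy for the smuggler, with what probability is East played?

7/12

Row minima: Day → -4, Night → -7; maximin = -4.
Column maxima: East → -2, West → 3; minimax = -2.
-4 ≠ -2, so there is no saddle point; optimal play is mixed.
Let the inspector play Day with probability p. Expected payoff against East: (-2)p + (-7)(1−p) = 5p − 7; against West: (-4)p + 3(1−p) = −7p + 3.
Setting these equal: 5p − 7 = −7p + 3 ⇒ 12p = 10 ⇒ p = 5/6, and the value is (5)·(5/6) − 7 = -17/6.
For the smuggler: with q = P(East), equating Day's and Night's payoffs gives 2q − 4 = −10q + 3 ⇒ q = 7/12.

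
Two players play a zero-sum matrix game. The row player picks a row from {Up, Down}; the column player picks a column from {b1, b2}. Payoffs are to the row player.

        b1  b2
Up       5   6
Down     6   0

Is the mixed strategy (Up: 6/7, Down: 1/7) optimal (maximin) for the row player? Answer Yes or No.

Against b1 this mix gives (6/7)·5 + (1/7)·6 = 36/7.
Against b2 this mix gives (6/7)·6 + (1/7)·0 = 36/7.
All of the column player's active replies (b1, b2) yield 36/7, and no column does worse for the row player. The mix makes the column player indifferent and guarantees 36/7, so it is optimal.

Yes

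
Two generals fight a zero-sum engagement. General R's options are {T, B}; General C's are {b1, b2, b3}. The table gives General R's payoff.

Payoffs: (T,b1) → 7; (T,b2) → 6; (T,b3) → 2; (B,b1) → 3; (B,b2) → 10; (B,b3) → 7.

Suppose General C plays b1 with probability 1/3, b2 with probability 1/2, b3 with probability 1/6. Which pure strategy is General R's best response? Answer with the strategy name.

Expected payoff of T: (1/3)·7 + (1/2)·6 + (1/6)·2 = 17/3.
Expected payoff of B: (1/3)·3 + (1/2)·10 + (1/6)·7 = 43/6.
The largest is 43/6, so General R's best response is B.

B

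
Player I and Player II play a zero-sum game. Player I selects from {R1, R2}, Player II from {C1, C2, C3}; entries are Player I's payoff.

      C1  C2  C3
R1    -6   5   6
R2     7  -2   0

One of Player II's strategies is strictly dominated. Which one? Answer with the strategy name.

C2 holds Player I's payoff strictly below C3 in every row: 5 < 6, -2 < 0.
So C3 is strictly dominated for Player II.

C3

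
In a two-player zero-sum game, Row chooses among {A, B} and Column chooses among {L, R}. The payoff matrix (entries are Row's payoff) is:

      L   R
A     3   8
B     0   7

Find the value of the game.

3

Row minima: A → 3, B → 0; maximin = 3.
Column maxima: L → 3, R → 8; minimax = 3.
Since maximin = minimax = 3, there is a saddle point and the value is 3.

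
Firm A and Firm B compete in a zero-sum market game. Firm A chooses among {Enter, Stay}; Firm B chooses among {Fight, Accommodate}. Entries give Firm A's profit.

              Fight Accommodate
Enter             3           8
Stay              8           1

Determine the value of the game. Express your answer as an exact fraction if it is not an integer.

Row minima: Enter → 3, Stay → 1; maximin = 3.
Column maxima: Fight → 8, Accommodate → 8; minimax = 8.
3 ≠ 8, so there is no saddle point; optimal play is mixed.
Let Firm A play Enter with probability p. Expected payoff against Fight: 3p + 8(1−p) = −5p + 8; against Accommodate: 8p + 1(1−p) = 7p + 1.
Setting these equal: −5p + 8 = 7p + 1 ⇒ −12p = -7 ⇒ p = 7/12, and the value is (-5)·(7/12) + 8 = 61/12.
For Firm B: with q = P(Fight), equating Enter's and Stay's payoffs gives −5q + 8 = 7q + 1 ⇒ q = 7/12.

61/12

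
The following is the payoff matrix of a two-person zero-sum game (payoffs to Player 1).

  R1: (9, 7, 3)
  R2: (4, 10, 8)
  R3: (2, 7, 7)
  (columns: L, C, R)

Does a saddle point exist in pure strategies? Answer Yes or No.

Row minima: R1 → 3, R2 → 4, R3 → 2; maximin = 4.
Column maxima: L → 9, C → 10, R → 8; minimax = 8.
4 ≠ 8, so no pure-strategy equilibrium exists.

No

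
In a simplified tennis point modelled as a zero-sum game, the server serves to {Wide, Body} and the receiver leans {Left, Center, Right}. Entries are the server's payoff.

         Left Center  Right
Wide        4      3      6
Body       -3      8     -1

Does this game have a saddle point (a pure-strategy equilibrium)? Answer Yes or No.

No

Row minima: Wide → 3, Body → -3; maximin = 3.
Column maxima: Left → 4, Center → 8, Right → 6; minimax = 4.
3 ≠ 4, so no pure-strategy equilibrium exists.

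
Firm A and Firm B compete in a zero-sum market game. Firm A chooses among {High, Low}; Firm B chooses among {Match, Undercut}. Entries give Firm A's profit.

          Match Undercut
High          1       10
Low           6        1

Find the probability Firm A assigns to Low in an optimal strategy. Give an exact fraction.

Row minima: High → 1, Low → 1; maximin = 1.
Column maxima: Match → 6, Undercut → 10; minimax = 6.
1 ≠ 6, so there is no saddle point; optimal play is mixed.
Let Firm A play High with probability p. Expected payoff against Match: 1p + 6(1−p) = −5p + 6; against Undercut: 10p + 1(1−p) = 9p + 1.
Setting these equal: −5p + 6 = 9p + 1 ⇒ −14p = -5 ⇒ p = 5/14, and the value is (-5)·(5/14) + 6 = 59/14.
For Firm B: with q = P(Match), equating High's and Low's payoffs gives −9q + 10 = 5q + 1 ⇒ q = 9/14.

9/14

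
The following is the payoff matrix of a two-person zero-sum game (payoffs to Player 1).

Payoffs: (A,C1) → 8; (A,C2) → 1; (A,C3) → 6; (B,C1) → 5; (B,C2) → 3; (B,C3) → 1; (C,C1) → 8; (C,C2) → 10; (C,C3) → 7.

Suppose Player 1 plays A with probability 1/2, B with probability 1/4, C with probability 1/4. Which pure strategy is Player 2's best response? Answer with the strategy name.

C2

If Player 2 plays C1, Player 1's expected payoff is (1/2)·8 + (1/4)·5 + (1/4)·8 = 29/4.
If Player 2 plays C2, Player 1's expected payoff is (1/2)·1 + (1/4)·3 + (1/4)·10 = 15/4.
If Player 2 plays C3, Player 1's expected payoff is (1/2)·6 + (1/4)·1 + (1/4)·7 = 5.
Player 2 minimizes Player 1's payoff; the smallest is 15/4, so the best response is C2.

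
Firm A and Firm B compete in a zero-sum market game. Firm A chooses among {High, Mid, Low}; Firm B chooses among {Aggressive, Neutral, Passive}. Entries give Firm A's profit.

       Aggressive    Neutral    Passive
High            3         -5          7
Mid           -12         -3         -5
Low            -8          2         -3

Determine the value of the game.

Row minima: High → -5, Mid → -12, Low → -8; maximin = -5.
Column maxima: Aggressive → 3, Neutral → 2, Passive → 7; minimax = 2.
-5 ≠ 2, so there is no saddle point; optimal play is mixed.
Mid is strictly dominated by Low, so Firm A never plays it.
Passive is strictly dominated by Aggressive (it gives Firm A strictly more in every row), so Firm B never plays it.
On the remaining 2×2 (High, Low vs Aggressive, Neutral):
Let Firm A play High with probability p. Expected payoff against Aggressive: 3p + (-8)(1−p) = 11p − 8; against Neutral: (-5)p + 2(1−p) = −7p + 2.
Setting these equal: 11p − 8 = −7p + 2 ⇒ 18p = 10 ⇒ p = 5/9, and the value is (11)·(5/9) − 8 = -17/9.
For Firm B: with q = P(Aggressive), equating High's and Low's payoffs gives 8q − 5 = −10q + 2 ⇒ q = 7/18.

-17/9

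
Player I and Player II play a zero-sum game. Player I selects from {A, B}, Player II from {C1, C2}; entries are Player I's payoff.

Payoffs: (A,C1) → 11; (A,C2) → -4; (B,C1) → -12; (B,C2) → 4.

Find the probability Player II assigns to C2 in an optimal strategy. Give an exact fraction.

Row minima: A → -4, B → -12; maximin = -4.
Column maxima: C1 → 11, C2 → 4; minimax = 4.
-4 ≠ 4, so there is no saddle point; optimal play is mixed.
Let Player I play A with probability p. Expected payoff against C1: 11p + (-12)(1−p) = 23p − 12; against C2: (-4)p + 4(1−p) = −8p + 4.
Setting these equal: 23p − 12 = −8p + 4 ⇒ 31p = 16 ⇒ p = 16/31, and the value is (23)·(16/31) − 12 = -4/31.
For Player II: with q = P(C1), equating A's and B's payoffs gives 15q − 4 = −16q + 4 ⇒ q = 8/31.

23/31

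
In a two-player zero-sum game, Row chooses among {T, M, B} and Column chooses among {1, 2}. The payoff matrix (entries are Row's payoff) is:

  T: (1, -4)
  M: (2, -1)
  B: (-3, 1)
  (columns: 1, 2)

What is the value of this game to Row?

-1/7

Row minima: T → -4, M → -1, B → -3; maximin = -1.
Column maxima: 1 → 2, 2 → 1; minimax = 1.
-1 ≠ 1, so there is no saddle point; optimal play is mixed.
T is strictly dominated by M, so Row never plays it.
On the remaining 2×2 (M, B vs 1, 2):
Let Row play M with probability p. Expected payoff against 1: 2p + (-3)(1−p) = 5p − 3; against 2: (-1)p + 1(1−p) = −2p + 1.
Setting these equal: 5p − 3 = −2p + 1 ⇒ 7p = 4 ⇒ p = 4/7, and the value is (5)·(4/7) − 3 = -1/7.
For Column: with q = P(1), equating M's and B's payoffs gives 3q − 1 = −4q + 1 ⇒ q = 2/7.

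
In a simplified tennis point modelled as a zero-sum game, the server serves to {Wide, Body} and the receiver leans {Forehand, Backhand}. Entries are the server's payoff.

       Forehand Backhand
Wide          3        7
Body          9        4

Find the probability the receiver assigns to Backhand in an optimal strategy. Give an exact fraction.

Row minima: Wide → 3, Body → 4; maximin = 4.
Column maxima: Forehand → 9, Backhand → 7; minimax = 7.
4 ≠ 7, so there is no saddle point; optimal play is mixed.
Let the server play Wide with probability p. Expected payoff against Forehand: 3p + 9(1−p) = −6p + 9; against Backhand: 7p + 4(1−p) = 3p + 4.
Setting these equal: −6p + 9 = 3p + 4 ⇒ −9p = -5 ⇒ p = 5/9, and the value is (-6)·(5/9) + 9 = 17/3.
For the receiver: with q = P(Forehand), equating Wide's and Body's payoffs gives −4q + 7 = 5q + 4 ⇒ q = 1/3.

2/3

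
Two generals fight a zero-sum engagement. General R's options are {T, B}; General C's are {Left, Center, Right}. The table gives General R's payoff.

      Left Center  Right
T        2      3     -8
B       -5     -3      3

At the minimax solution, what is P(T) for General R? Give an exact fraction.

4/9

Row minima: T → -8, B → -5; maximin = -5.
Column maxima: Left → 2, Center → 3, Right → 3; minimax = 2.
-5 ≠ 2, so there is no saddle point; optimal play is mixed.
Center is strictly dominated by Left (it gives General R strictly more in every row), so General C never plays it.
On the remaining 2×2 (T, B vs Left, Right):
Let General R play T with probability p. Expected payoff against Left: 2p + (-5)(1−p) = 7p − 5; against Right: (-8)p + 3(1−p) = −11p + 3.
Setting these equal: 7p − 5 = −11p + 3 ⇒ 18p = 8 ⇒ p = 4/9, and the value is (7)·(4/9) − 5 = -17/9.
For General C: with q = P(Left), equating T's and B's payoffs gives 10q − 8 = −8q + 3 ⇒ q = 11/18.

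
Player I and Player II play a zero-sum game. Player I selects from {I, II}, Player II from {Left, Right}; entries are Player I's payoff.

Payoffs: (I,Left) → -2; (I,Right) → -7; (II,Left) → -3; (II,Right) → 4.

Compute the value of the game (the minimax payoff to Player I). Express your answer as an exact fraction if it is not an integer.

-29/12

Row minima: I → -7, II → -3; maximin = -3.
Column maxima: Left → -2, Right → 4; minimax = -2.
-3 ≠ -2, so there is no saddle point; optimal play is mixed.
Let Player I play I with probability p. Expected payoff against Left: (-2)p + (-3)(1−p) = p − 3; against Right: (-7)p + 4(1−p) = −11p + 4.
Setting these equal: p − 3 = −11p + 4 ⇒ 12p = 7 ⇒ p = 7/12, and the value is (1)·(7/12) − 3 = -29/12.
For Player II: with q = P(Left), equating I's and II's payoffs gives 5q − 7 = −7q + 4 ⇒ q = 11/12.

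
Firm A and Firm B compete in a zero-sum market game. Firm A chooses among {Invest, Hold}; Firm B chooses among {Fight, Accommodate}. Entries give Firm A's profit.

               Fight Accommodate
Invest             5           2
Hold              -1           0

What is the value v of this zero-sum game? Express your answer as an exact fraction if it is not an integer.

2

Row minima: Invest → 2, Hold → -1; maximin = 2.
Column maxima: Fight → 5, Accommodate → 2; minimax = 2.
Since maximin = minimax = 2, there is a saddle point and the value is 2.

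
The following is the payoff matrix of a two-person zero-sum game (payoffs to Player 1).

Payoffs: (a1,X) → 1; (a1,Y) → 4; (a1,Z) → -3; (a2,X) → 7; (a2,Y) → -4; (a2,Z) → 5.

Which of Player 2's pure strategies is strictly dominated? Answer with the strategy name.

X

Z holds Player 1's payoff strictly below X in every row: -3 < 1, 5 < 7.
So X is strictly dominated for Player 2.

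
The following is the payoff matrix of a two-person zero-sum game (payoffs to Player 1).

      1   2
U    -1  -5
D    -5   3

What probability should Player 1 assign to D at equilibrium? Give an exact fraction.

1/3

Row minima: U → -5, D → -5; maximin = -5.
Column maxima: 1 → -1, 2 → 3; minimax = -1.
-5 ≠ -1, so there is no saddle point; optimal play is mixed.
Let Player 1 play U with probability p. Expected payoff against 1: (-1)p + (-5)(1−p) = 4p − 5; against 2: (-5)p + 3(1−p) = −8p + 3.
Setting these equal: 4p − 5 = −8p + 3 ⇒ 12p = 8 ⇒ p = 2/3, and the value is (4)·(2/3) − 5 = -7/3.
For Player 2: with q = P(1), equating U's and D's payoffs gives 4q − 5 = −8q + 3 ⇒ q = 2/3.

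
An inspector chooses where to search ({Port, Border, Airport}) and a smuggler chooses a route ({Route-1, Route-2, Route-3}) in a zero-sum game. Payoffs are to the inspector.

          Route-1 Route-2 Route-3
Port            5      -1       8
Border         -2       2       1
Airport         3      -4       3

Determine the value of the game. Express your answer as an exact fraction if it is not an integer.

4/5

Row minima: Port → -1, Border → -2, Airport → -4; maximin = -1.
Column maxima: Route-1 → 5, Route-2 → 2, Route-3 → 8; minimax = 2.
-1 ≠ 2, so there is no saddle point; optimal play is mixed.
Airport is strictly dominated by Port, so the inspector never plays it.
With Airport eliminated, Route-3 is strictly dominated by Route-1 (it gives the inspector strictly more in every remaining row), so the smuggler never plays it.
On the remaining 2×2 (Port, Border vs Route-1, Route-2):
Let the inspector play Port with probability p. Expected payoff against Route-1: 5p + (-2)(1−p) = 7p − 2; against Route-2: (-1)p + 2(1−p) = −3p + 2.
Setting these equal: 7p − 2 = −3p + 2 ⇒ 10p = 4 ⇒ p = 2/5, and the value is (7)·(2/5) − 2 = 4/5.
For the smuggler: with q = P(Route-1), equating Port's and Border's payoffs gives 6q − 1 = −4q + 2 ⇒ q = 3/10.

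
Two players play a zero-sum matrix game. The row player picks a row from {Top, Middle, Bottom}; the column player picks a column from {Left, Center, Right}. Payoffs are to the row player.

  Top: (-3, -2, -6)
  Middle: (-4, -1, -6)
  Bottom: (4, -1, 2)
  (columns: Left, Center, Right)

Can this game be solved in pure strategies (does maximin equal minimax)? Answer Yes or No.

Yes

Row minima: Top → -6, Middle → -6, Bottom → -1; maximin = -1.
Column maxima: Left → 4, Center → -1, Right → 2; minimax = -1.
maximin = minimax = -1, so a saddle point exists.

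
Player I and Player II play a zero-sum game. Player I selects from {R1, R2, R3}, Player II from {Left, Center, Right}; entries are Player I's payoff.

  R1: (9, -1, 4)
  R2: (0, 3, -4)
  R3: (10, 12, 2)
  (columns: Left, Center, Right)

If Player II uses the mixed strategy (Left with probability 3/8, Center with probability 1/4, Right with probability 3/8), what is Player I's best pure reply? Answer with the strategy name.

Expected payoff of R1: (3/8)·9 + (1/4)·(-1) + (3/8)·4 = 37/8.
Expected payoff of R2: (3/8)·0 + (1/4)·3 + (3/8)·(-4) = -3/4.
Expected payoff of R3: (3/8)·10 + (1/4)·12 + (3/8)·2 = 15/2.
The largest is 15/2, so Player I's best response is R3.

R3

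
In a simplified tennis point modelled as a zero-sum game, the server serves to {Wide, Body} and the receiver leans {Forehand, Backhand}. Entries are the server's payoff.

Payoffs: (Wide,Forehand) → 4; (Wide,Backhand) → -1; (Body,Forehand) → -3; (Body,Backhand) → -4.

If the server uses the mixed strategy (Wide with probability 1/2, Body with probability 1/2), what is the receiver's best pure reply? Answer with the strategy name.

If the receiver plays Forehand, the server's expected payoff is (1/2)·4 + (1/2)·(-3) = 1/2.
If the receiver plays Backhand, the server's expected payoff is (1/2)·(-1) + (1/2)·(-4) = -5/2.
The receiver minimizes the server's payoff; the smallest is -5/2, so the best response is Backhand.

Backhand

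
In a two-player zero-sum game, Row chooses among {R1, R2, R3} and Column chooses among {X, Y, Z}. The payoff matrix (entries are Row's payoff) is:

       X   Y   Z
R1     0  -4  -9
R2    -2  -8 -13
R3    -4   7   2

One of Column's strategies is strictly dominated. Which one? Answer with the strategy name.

Z holds Row's payoff strictly below Y in every row: -9 < -4, -13 < -8, 2 < 7.
So Y is strictly dominated for Column.

Y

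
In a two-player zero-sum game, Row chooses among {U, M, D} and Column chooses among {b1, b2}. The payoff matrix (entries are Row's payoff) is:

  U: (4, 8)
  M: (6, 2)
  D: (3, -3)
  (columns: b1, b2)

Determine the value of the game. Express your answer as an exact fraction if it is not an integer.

Row minima: U → 4, M → 2, D → -3; maximin = 4.
Column maxima: b1 → 6, b2 → 8; minimax = 6.
4 ≠ 6, so there is no saddle point; optimal play is mixed.
D is strictly dominated by U, so Row never plays it.
On the remaining 2×2 (U, M vs b1, b2):
Let Row play U with probability p. Expected payoff against b1: 4p + 6(1−p) = −2p + 6; against b2: 8p + 2(1−p) = 6p + 2.
Setting these equal: −2p + 6 = 6p + 2 ⇒ −8p = -4 ⇒ p = 1/2, and the value is (-2)·(1/2) + 6 = 5.
For Column: with q = P(b1), equating U's and M's payoffs gives −4q + 8 = 4q + 2 ⇒ q = 3/4.

5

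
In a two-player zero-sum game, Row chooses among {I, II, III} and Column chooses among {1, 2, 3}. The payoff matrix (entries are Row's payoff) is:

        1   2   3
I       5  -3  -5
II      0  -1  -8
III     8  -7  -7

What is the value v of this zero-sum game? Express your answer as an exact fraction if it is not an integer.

Row minima: I → -5, II → -8, III → -7; maximin = -5.
Column maxima: 1 → 8, 2 → -1, 3 → -5; minimax = -5.
Since maximin = minimax = -5, there is a saddle point and the value is -5.

-5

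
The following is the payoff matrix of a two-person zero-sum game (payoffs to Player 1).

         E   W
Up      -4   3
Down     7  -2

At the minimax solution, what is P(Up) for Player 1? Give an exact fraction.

Row minima: Up → -4, Down → -2; maximin = -2.
Column maxima: E → 7, W → 3; minimax = 3.
-2 ≠ 3, so there is no saddle point; optimal play is mixed.
Let Player 1 play Up with probability p. Expected payoff against E: (-4)p + 7(1−p) = −11p + 7; against W: 3p + (-2)(1−p) = 5p − 2.
Setting these equal: −11p + 7 = 5p − 2 ⇒ −16p = -9 ⇒ p = 9/16, and the value is (-11)·(9/16) + 7 = 13/16.
For Player 2: with q = P(E), equating Up's and Down's payoffs gives −7q + 3 = 9q − 2 ⇒ q = 5/16.

9/16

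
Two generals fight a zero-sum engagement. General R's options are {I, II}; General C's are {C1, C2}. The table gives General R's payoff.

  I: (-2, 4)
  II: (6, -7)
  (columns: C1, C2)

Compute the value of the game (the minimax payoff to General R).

10/19

Row minima: I → -2, II → -7; maximin = -2.
Column maxima: C1 → 6, C2 → 4; minimax = 4.
-2 ≠ 4, so there is no saddle point; optimal play is mixed.
Let General R play I with probability p. Expected payoff against C1: (-2)p + 6(1−p) = −8p + 6; against C2: 4p + (-7)(1−p) = 11p − 7.
Setting these equal: −8p + 6 = 11p − 7 ⇒ −19p = -13 ⇒ p = 13/19, and the value is (-8)·(13/19) + 6 = 10/19.
For General C: with q = P(C1), equating I's and II's payoffs gives −6q + 4 = 13q − 7 ⇒ q = 11/19.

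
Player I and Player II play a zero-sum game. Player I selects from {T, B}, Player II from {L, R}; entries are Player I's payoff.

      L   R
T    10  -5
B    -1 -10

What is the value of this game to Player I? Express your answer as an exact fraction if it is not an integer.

Row minima: T → -5, B → -10; maximin = -5.
Column maxima: L → 10, R → -5; minimax = -5.
Since maximin = minimax = -5, there is a saddle point and the value is -5.

-5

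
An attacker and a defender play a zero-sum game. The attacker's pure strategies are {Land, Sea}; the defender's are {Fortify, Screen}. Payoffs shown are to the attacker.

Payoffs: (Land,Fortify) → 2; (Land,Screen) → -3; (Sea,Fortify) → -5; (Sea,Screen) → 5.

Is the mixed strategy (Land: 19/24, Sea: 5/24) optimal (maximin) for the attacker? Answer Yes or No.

Against Fortify this mix gives (19/24)·2 + (5/24)·(-5) = 13/24.
Against Screen this mix gives (19/24)·(-3) + (5/24)·5 = -4/3.
The defender will play Screen, holding the attacker to -4/3. Shifting weight toward the row that does better against Screen would raise this floor (the equalizing mix achieves -1/3 against both Screen and Fortify), so the proposed strategy is not optimal.

No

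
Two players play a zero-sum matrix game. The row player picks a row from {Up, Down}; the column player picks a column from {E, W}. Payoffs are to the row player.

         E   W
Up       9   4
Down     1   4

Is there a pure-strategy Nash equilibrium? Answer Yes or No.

Yes

Row minima: Up → 4, Down → 1; maximin = 4.
Column maxima: E → 9, W → 4; minimax = 4.
maximin = minimax = 4, so a saddle point exists.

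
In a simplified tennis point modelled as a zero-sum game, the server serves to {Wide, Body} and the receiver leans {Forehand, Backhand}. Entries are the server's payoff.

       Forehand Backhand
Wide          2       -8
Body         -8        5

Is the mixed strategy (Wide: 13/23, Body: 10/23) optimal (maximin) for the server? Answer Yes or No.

Yes

Against Forehand this mix gives (13/23)·2 + (10/23)·(-8) = -54/23.
Against Backhand this mix gives (13/23)·(-8) + (10/23)·5 = -54/23.
All of the receiver's active replies (Forehand, Backhand) yield -54/23, and no column does worse for the server. The mix makes the receiver indifferent and guarantees -54/23, so it is optimal.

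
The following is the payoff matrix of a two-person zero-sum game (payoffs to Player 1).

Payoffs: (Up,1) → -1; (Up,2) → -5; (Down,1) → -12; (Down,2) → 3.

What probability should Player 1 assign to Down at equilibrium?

4/19

Row minima: Up → -5, Down → -12; maximin = -5.
Column maxima: 1 → -1, 2 → 3; minimax = -1.
-5 ≠ -1, so there is no saddle point; optimal play is mixed.
Let Player 1 play Up with probability p. Expected payoff against 1: (-1)p + (-12)(1−p) = 11p − 12; against 2: (-5)p + 3(1−p) = −8p + 3.
Setting these equal: 11p − 12 = −8p + 3 ⇒ 19p = 15 ⇒ p = 15/19, and the value is (11)·(15/19) − 12 = -63/19.
For Player 2: with q = P(1), equating Up's and Down's payoffs gives 4q − 5 = −15q + 3 ⇒ q = 8/19.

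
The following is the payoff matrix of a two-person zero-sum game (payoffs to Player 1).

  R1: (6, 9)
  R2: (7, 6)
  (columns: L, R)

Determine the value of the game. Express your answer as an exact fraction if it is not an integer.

Row minima: R1 → 6, R2 → 6; maximin = 6.
Column maxima: L → 7, R → 9; minimax = 7.
6 ≠ 7, so there is no saddle point; optimal play is mixed.
Let Player 1 play R1 with probability p. Expected payoff against L: 6p + 7(1−p) = −p + 7; against R: 9p + 6(1−p) = 3p + 6.
Setting these equal: −p + 7 = 3p + 6 ⇒ −4p = -1 ⇒ p = 1/4, and the value is (-1)·(1/4) + 7 = 27/4.
For Player 2: with q = P(L), equating R1's and R2's payoffs gives −3q + 9 = q + 6 ⇒ q = 3/4.

27/4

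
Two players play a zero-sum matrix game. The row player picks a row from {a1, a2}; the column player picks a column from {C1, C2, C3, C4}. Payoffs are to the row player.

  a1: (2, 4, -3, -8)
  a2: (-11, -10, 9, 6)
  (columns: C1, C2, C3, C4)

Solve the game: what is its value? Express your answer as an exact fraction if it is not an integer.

Row minima: a1 → -8, a2 → -11; maximin = -8.
Column maxima: C1 → 2, C2 → 4, C3 → 9, C4 → 6; minimax = 2.
-8 ≠ 2, so there is no saddle point; optimal play is mixed.
C2 is strictly dominated by C1 (it gives the row player strictly more in every row), so the column player never plays it.
C3 is strictly dominated by C4 (it gives the row player strictly more in every row), so the column player never plays it.
On the remaining 2×2 (a1, a2 vs C1, C4):
Let the row player play a1 with probability p. Expected payoff against C1: 2p + (-11)(1−p) = 13p − 11; against C4: (-8)p + 6(1−p) = −14p + 6.
Setting these equal: 13p − 11 = −14p + 6 ⇒ 27p = 17 ⇒ p = 17/27, and the value is (13)·(17/27) − 11 = -76/27.
For the column player: with q = P(C1), equating a1's and a2's payoffs gives 10q − 8 = −17q + 6 ⇒ q = 14/27.

-76/27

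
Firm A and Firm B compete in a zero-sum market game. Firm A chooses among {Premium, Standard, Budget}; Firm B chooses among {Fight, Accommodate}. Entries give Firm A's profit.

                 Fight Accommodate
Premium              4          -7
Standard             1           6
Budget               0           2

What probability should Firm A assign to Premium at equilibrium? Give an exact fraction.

5/16

Row minima: Premium → -7, Standard → 1, Budget → 0; maximin = 1.
Column maxima: Fight → 4, Accommodate → 6; minimax = 4.
1 ≠ 4, so there is no saddle point; optimal play is mixed.
Budget is strictly dominated by Standard, so Firm A never plays it.
On the remaining 2×2 (Premium, Standard vs Fight, Accommodate):
Let Firm A play Premium with probability p. Expected payoff against Fight: 4p + 1(1−p) = 3p + 1; against Accommodate: (-7)p + 6(1−p) = −13p + 6.
Setting these equal: 3p + 1 = −13p + 6 ⇒ 16p = 5 ⇒ p = 5/16, and the value is (3)·(5/16) + 1 = 31/16.
For Firm B: with q = P(Fight), equating Premium's and Standard's payoffs gives 11q − 7 = −5q + 6 ⇒ q = 13/16.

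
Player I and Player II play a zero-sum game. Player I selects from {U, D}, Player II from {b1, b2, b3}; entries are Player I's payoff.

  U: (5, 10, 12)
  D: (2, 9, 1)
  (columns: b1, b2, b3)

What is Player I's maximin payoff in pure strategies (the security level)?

Row minima: U → 5, D → 1.
The best of these is 5.

5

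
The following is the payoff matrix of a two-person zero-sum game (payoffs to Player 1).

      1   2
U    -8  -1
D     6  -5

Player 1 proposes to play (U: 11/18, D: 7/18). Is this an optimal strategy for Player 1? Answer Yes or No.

Yes

Against 1 this mix gives (11/18)·(-8) + (7/18)·6 = -23/9.
Against 2 this mix gives (11/18)·(-1) + (7/18)·(-5) = -23/9.
All of Player 2's active replies (1, 2) yield -23/9, and no column does worse for Player 1. The mix makes Player 2 indifferent and guarantees -23/9, so it is optimal.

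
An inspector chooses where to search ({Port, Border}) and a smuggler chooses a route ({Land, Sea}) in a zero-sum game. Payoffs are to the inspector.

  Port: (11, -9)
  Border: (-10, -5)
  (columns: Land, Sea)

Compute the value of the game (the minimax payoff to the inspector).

Row minima: Port → -9, Border → -10; maximin = -9.
Column maxima: Land → 11, Sea → -5; minimax = -5.
-9 ≠ -5, so there is no saddle point; optimal play is mixed.
Let the inspector play Port with probability p. Expected payoff against Land: 11p + (-10)(1−p) = 21p − 10; against Sea: (-9)p + (-5)(1−p) = −4p − 5.
Setting these equal: 21p − 10 = −4p − 5 ⇒ 25p = 5 ⇒ p = 1/5, and the value is (21)·(1/5) − 10 = -29/5.
For the smuggler: with q = P(Land), equating Port's and Border's payoffs gives 20q − 9 = −5q − 5 ⇒ q = 4/25.

-29/5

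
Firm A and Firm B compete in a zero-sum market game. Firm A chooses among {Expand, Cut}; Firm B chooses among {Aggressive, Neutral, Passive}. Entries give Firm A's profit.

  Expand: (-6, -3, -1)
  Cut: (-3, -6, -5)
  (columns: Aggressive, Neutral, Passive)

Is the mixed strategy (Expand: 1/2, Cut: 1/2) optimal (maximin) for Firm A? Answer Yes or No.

Yes

Against Aggressive this mix gives (1/2)·(-6) + (1/2)·(-3) = -9/2.
Against Neutral this mix gives (1/2)·(-3) + (1/2)·(-6) = -9/2.
Against Passive this mix gives (1/2)·(-1) + (1/2)·(-5) = -3.
All of Firm B's active replies (Aggressive, Neutral) yield -9/2, and no column does worse for Firm A. The mix makes Firm B indifferent and guarantees -9/2, so it is optimal.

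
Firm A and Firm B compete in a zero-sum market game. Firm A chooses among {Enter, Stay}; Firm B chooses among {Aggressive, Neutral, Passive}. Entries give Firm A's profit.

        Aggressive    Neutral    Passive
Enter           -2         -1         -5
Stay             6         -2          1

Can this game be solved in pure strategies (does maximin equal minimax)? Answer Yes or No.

Row minima: Enter → -5, Stay → -2; maximin = -2.
Column maxima: Aggressive → 6, Neutral → -1, Passive → 1; minimax = -1.
-2 ≠ -1, so no pure-strategy equilibrium exists.

No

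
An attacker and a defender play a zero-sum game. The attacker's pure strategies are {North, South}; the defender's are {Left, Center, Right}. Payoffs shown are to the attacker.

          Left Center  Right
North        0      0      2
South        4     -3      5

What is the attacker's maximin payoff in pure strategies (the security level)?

0

Row minima: North → 0, South → -3.
The best of these is 0.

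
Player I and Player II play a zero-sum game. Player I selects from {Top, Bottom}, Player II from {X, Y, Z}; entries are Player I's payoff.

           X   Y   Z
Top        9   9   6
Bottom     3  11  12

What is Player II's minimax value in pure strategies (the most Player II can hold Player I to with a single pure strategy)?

Column maxima: X → 9, Y → 11, Z → 12.
The smallest of these is 9.

9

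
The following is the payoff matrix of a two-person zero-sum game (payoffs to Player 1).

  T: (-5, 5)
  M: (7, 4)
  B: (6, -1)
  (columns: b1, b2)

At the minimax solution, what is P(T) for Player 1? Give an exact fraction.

Row minima: T → -5, M → 4, B → -1; maximin = 4.
Column maxima: b1 → 7, b2 → 5; minimax = 5.
4 ≠ 5, so there is no saddle point; optimal play is mixed.
B is strictly dominated by M, so Player 1 never plays it.
On the remaining 2×2 (T, M vs b1, b2):
Let Player 1 play T with probability p. Expected payoff against b1: (-5)p + 7(1−p) = −12p + 7; against b2: 5p + 4(1−p) = p + 4.
Setting these equal: −12p + 7 = p + 4 ⇒ −13p = -3 ⇒ p = 3/13, and the value is (-12)·(3/13) + 7 = 55/13.
For Player 2: with q = P(b1), equating T's and M's payoffs gives −10q + 5 = 3q + 4 ⇒ q = 1/13.

3/13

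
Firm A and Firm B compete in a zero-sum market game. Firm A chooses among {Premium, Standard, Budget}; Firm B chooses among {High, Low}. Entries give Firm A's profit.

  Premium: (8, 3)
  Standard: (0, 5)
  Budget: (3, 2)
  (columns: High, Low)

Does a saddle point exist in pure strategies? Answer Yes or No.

No

Row minima: Premium → 3, Standard → 0, Budget → 2; maximin = 3.
Column maxima: High → 8, Low → 5; minimax = 5.
3 ≠ 5, so no pure-strategy equilibrium exists.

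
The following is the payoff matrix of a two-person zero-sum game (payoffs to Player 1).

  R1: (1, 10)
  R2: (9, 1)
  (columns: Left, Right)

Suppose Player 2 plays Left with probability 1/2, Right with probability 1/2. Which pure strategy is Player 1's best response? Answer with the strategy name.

R1

Expected payoff of R1: (1/2)·1 + (1/2)·10 = 11/2.
Expected payoff of R2: (1/2)·9 + (1/2)·1 = 5.
The largest is 11/2, so Player 1's best response is R1.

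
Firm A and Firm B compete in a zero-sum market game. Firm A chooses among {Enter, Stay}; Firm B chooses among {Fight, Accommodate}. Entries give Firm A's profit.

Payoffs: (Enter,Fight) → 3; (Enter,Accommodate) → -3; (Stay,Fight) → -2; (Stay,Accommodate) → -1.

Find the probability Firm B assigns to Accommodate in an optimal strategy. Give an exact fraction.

Row minima: Enter → -3, Stay → -2; maximin = -2.
Column maxima: Fight → 3, Accommodate → -1; minimax = -1.
-2 ≠ -1, so there is no saddle point; optimal play is mixed.
Let Firm A play Enter with probability p. Expected payoff against Fight: 3p + (-2)(1−p) = 5p − 2; against Accommodate: (-3)p + (-1)(1−p) = −2p − 1.
Setting these equal: 5p − 2 = −2p − 1 ⇒ 7p = 1 ⇒ p = 1/7, and the value is (5)·(1/7) − 2 = -9/7.
For Firm B: with q = P(Fight), equating Enter's and Stay's payoffs gives 6q − 3 = −q − 1 ⇒ q = 2/7.

5/7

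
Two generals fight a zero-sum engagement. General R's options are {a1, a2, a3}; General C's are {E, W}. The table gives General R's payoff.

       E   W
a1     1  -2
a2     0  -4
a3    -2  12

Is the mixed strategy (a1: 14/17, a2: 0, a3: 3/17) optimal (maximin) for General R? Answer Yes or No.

Yes

Against E this mix gives (14/17)·1 + (3/17)·(-2) = 8/17.
Against W this mix gives (14/17)·(-2) + (3/17)·12 = 8/17.
All of General C's active replies (E, W) yield 8/17, and no column does worse for General R. The mix makes General C indifferent and guarantees 8/17, so it is optimal.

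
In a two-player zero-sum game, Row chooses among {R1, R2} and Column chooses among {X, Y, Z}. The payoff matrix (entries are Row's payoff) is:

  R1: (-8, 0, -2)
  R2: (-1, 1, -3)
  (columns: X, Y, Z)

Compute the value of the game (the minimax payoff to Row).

-11/4

Row minima: R1 → -8, R2 → -3; maximin = -3.
Column maxima: X → -1, Y → 1, Z → -2; minimax = -2.
-3 ≠ -2, so there is no saddle point; optimal play is mixed.
Y is strictly dominated by X (it gives Row strictly more in every row), so Column never plays it.
On the remaining 2×2 (R1, R2 vs X, Z):
Let Row play R1 with probability p. Expected payoff against X: (-8)p + (-1)(1−p) = −7p − 1; against Z: (-2)p + (-3)(1−p) = p − 3.
Setting these equal: −7p − 1 = p − 3 ⇒ −8p = -2 ⇒ p = 1/4, and the value is (-7)·(1/4) − 1 = -11/4.
For Column: with q = P(X), equating R1's and R2's payoffs gives −6q − 2 = 2q − 3 ⇒ q = 1/8.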